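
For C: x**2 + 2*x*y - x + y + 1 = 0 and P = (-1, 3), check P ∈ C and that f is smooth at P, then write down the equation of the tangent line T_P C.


Tangent line at P: 3*x - y + 6 = 0.

Step 1: f(-1, 3) = 0, so P lies on C.
Step 2: partial derivatives
  f_x(x, y) = 2*x + 2*y - 1, f_y(x, y) = 2*x + 1.
  f_x(P) = 3, f_y(P) = -1 (gradient nonzero, so P is smooth).
Step 3: tangent line at P: 3·(x − -1) + -1·(y − 3) = 0.
Expanding: 3*x - y + 6 = 0.


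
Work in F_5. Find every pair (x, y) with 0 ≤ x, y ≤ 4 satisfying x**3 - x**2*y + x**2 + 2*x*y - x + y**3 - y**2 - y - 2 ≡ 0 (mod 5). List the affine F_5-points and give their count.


Affine F_5-points: {(0, 2), (2, 2), (4, 1), (4, 2), (4, 3)}; count = 5.

For each of the 25 pairs (x, y) ∈ F_5², evaluate f(x, y) mod 5. Record the zeros.
  x = 0: [0↦3, 1↦2, 2↦0, 3↦3, 4↦2]  zeros at y ∈ {2}
  x = 1: [0↦4, 1↦4, 2↦3, 3↦2, 4↦2]  zeros at y ∈ ∅
  x = 2: [0↦3, 1↦2, 2↦0, 3↦3, 4↦2]  zeros at y ∈ {2}
  x = 3: [0↦1, 1↦2, 2↦2, 3↦2, 4↦3]  zeros at y ∈ ∅
  x = 4: [0↦4, 1↦0, 2↦0, 3↦0, 4↦1]  zeros at y ∈ {1, 2, 3}
Collecting zeros: affine points = {(0, 2), (2, 2), (4, 1), (4, 2), (4, 3)}.
Total count |C(F_5)_aff| = 5.


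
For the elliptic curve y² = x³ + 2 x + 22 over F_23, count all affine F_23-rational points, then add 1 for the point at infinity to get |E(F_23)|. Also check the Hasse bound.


Affine points = {(1, 5), (1, 18), (3, 3), (3, 20), (4, 5), (4, 18), (11, 8), (11, 15), (12, 7), (12, 16), (15, 0), (17, 1), (17, 22), (18, 5), (18, 18), (20, 9), (20, 14)}; affine count = 17; |E(F_23)| = 18.

Discriminant check: Δ ∝ 4a³ + 27b² = 4·2³ + 27·22² = 4·8 + 27·484 ≡ 13 (mod 23). Nonzero ⇒ E is nonsingular.
For each x ∈ F_23, compute rhs = x³ + 2·x + 22 mod 23, then count y ∈ F_23 with y² ≡ rhs.
  x = 0: rhs = 22, matching y values: none (0 points).
  x = 1: rhs = 2, matching y values: 5, 18 (2 points).
  x = 2: rhs = 11, matching y values: none (0 points).
  x = 3: rhs = 9, matching y values: 3, 20 (2 points).
  x = 4: rhs = 2, matching y values: 5, 18 (2 points).
  x = 5: rhs = 19, matching y values: none (0 points).
  x = 6: rhs = 20, matching y values: none (0 points).
  x = 7: rhs = 11, matching y values: none (0 points).
  x = 8: rhs = 21, matching y values: none (0 points).
  x = 9: rhs = 10, matching y values: none (0 points).
  x = 10: rhs = 7, matching y values: none (0 points).
  x = 11: rhs = 18, matching y values: 8, 15 (2 points).
  x = 12: rhs = 3, matching y values: 7, 16 (2 points).
  x = 13: rhs = 14, matching y values: none (0 points).
  x = 14: rhs = 11, matching y values: none (0 points).
  x = 15: rhs = 0, matching y values: 0 (1 points).
  x = 16: rhs = 10, matching y values: none (0 points).
  x = 17: rhs = 1, matching y values: 1, 22 (2 points).
  x = 18: rhs = 2, matching y values: 5, 18 (2 points).
  x = 19: rhs = 19, matching y values: none (0 points).
  x = 20: rhs = 12, matching y values: 9, 14 (2 points).
  x = 21: rhs = 10, matching y values: none (0 points).
  x = 22: rhs = 19, matching y values: none (0 points).
Total affine count: 17.
Full point count |E(F_23)| = 17 + 1 = 18.
Hasse bound: |18 − (23+1)| = |-6| = 6 ≤ 2√23 ≈ 9.5917 ✓.


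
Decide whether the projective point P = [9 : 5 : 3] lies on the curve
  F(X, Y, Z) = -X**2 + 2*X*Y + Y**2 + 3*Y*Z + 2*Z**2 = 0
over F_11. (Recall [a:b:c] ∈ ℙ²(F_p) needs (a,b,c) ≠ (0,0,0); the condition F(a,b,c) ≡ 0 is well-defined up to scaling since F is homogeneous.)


F(9,5,3) ≡ 9 (mod 11); P is NOT on the curve.

Evaluate F(9, 5, 3) term-by-term (mod 11).
  -X**2 ↦ -1·81·1·1 = -81
  2*X*Y ↦ 2·9·5·1 = 90
  Y**2 ↦ 1·1·25·1 = 25
  3*Y*Z ↦ 3·1·5·3 = 45
  2*Z**2 ↦ 2·1·1·9 = 18
Sum: F(9, 5, 3) = (-81) + (90) + (25) + (45) + (18) = 97.
Reducing mod 11: 97 ≡ 9 (mod 11).
Since F(a, b, c) ≡ 9 ≠ 0 (mod 11), P does NOT lie on the curve.


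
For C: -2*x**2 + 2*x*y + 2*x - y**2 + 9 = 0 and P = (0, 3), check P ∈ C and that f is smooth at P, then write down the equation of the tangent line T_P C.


Tangent line at P: 8*x - 6*y + 18 = 0.

Step 1: f(0, 3) = 0, so P lies on C.
Step 2: partial derivatives
  f_x(x, y) = -4*x + 2*y + 2, f_y(x, y) = 2*x - 2*y.
  f_x(P) = 8, f_y(P) = -6 (gradient nonzero, so P is smooth).
Step 3: tangent line at P: 8·(x − 0) + -6·(y − 3) = 0.
Expanding: 8*x - 6*y + 18 = 0.


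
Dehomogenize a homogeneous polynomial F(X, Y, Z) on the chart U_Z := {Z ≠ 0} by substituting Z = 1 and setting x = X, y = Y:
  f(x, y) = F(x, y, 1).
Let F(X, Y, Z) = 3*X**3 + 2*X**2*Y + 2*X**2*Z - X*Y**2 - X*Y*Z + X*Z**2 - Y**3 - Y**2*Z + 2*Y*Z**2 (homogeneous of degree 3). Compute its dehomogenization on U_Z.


f(x, y) = 3*x**3 + 2*x**2*y + 2*x**2 - x*y**2 - x*y + x - y**3 - y**2 + 2*y

On U_Z we set Z = 1. Each monomial c·X^i·Y^j·Z^k in F becomes c·x^i·y^j·1^k = c·x^i·y^j.
Substituting Z = 1: F(X, Y, 1) = 3*x**3 + 2*x**2*y + 2*x**2 - x*y**2 - x*y + x - y**3 - y**2 + 2*y.
Note: deg(f) ≤ deg(F) = 3; strict inequality happens when F is divisible by Z (lost terms).


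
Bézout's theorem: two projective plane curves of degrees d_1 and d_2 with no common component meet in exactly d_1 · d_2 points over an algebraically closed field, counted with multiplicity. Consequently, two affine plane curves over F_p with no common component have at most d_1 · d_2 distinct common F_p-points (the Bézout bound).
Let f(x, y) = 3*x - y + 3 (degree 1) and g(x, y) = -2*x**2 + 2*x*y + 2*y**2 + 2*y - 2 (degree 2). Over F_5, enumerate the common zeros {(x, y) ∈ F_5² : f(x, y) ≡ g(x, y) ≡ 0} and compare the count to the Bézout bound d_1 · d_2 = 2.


Common zeros: ∅; count = 0; Bézout bound = 2.

deg(f) = 1, deg(g) = 2, so Bézout bound = 2.
Scan x ∈ F_5. For each x, list the y ∈ F_5 with f(x, y) ≡ 0 and those with g(x, y) ≡ 0 (mod 5); the common zeros in that column are the intersection.
  x = 0: f ≡ 0 at y ∈ {3}; g ≡ 0 at y ∈ {2}; common: ∅.
  x = 1: f ≡ 0 at y ∈ {1}; g ≡ 0 at y ∈ ∅; common: ∅.
  x = 2: f ≡ 0 at y ∈ {4}; g ≡ 0 at y ∈ {0, 2}; common: ∅.
  x = 3: f ≡ 0 at y ∈ {2}; g ≡ 0 at y ∈ {0, 1}; common: ∅.
  x = 4: f ≡ 0 at y ∈ {0}; g ≡ 0 at y ∈ ∅; common: ∅.
Collecting: common zeros = ∅, so the count is 0.
Comparison with the Bézout bound: 0 ≤ 2 = deg(f)·deg(g), as expected for curves with no common component (the affine F_5-count falls short of the bound because intersections may lie at infinity, over extension fields, or carry multiplicity).


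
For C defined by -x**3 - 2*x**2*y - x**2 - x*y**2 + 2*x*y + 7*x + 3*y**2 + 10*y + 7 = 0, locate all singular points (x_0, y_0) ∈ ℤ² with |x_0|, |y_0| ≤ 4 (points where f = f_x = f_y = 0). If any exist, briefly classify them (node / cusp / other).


Singular points: {(2, -3)}; classification: node.

Compute partial derivatives:
  f_x = -3*x**2 - 4*x*y - 2*x - y**2 + 2*y + 7.
  f_y = -2*x**2 - 2*x*y + 2*x + 6*y + 10.
Scan x_0 ∈ {−4, ..., 4}. For each x_0, f_y(x_0, y) is a polynomial in y; find its integer roots y ∈ {−4, ..., 4}, then test f_x and f at those candidates.
  x = -4: f_y(-4, y) = 14*y - 30; no integer root y with |y| ≤ 4.
  x = -3: f_y(-3, y) = 12*y - 14; no integer root y with |y| ≤ 4.
  x = -2: f_y(-2, y) = 10*y - 2; no integer root y with |y| ≤ 4.
  x = -1: f_y(-1, y) = 8*y + 6; no integer root y with |y| ≤ 4.
  x = 0: f_y(0, y) = 6*y + 10; no integer root y with |y| ≤ 4.
  x = 1: f_y(1, y) = 4*y + 10; no integer root y with |y| ≤ 4.
  x = 2: f_y(2, y) = 2*y + 6; vanishes at y ∈ {-3}. (2, -3): f_x = 0, f = 0 — SINGULAR.
  x = 3: f_y(3, y) = -2; no integer root y with |y| ≤ 4.
  x = 4: f_y(4, y) = -2*y - 14; no integer root y with |y| ≤ 4.
Only singular point on the grid: (2, -3).
Classify: substitute x = 2 + u, y = -3 + v and expand: f = -u**3 - 2*u**2*v - u**2 - u*v**2 + v**2.
No constant or linear terms (consistent with a singular point). Quadratic part: -u**2 + v**2. Cubic part: -u**3 - 2*u**2*v - u*v**2.
The quadratic part v**2 - u**2 = (v − u)(v + u) splits into two distinct linear factors, so there are two distinct tangent lines y − -3 = ±(x − 2) — this is a node (ordinary double point).
Classification: node.


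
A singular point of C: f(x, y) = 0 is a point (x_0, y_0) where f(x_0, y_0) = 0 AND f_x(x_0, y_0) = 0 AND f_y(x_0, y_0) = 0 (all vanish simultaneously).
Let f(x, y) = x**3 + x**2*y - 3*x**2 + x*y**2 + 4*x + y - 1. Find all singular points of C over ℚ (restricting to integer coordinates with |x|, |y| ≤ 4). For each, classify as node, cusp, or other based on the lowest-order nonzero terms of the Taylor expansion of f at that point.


Singular points: {(1, -1)}; classification: node.

Compute partial derivatives:
  f_x = 3*x**2 + 2*x*y - 6*x + y**2 + 4.
  f_y = x**2 + 2*x*y + 1.
Scan x_0 ∈ {−4, ..., 4}. For each x_0, f_y(x_0, y) is a polynomial in y; find its integer roots y ∈ {−4, ..., 4}, then test f_x and f at those candidates.
  x = -4: f_y(-4, y) = 17 - 8*y; no integer root y with |y| ≤ 4.
  x = -3: f_y(-3, y) = 10 - 6*y; no integer root y with |y| ≤ 4.
  x = -2: f_y(-2, y) = 5 - 4*y; no integer root y with |y| ≤ 4.
  x = -1: f_y(-1, y) = 2 - 2*y; vanishes at y ∈ {1}. (-1, 1): f_x = 12 ≠ 0.
  x = 0: f_y(0, y) = 1; no integer root y with |y| ≤ 4.
  x = 1: f_y(1, y) = 2*y + 2; vanishes at y ∈ {-1}. (1, -1): f_x = 0, f = 0 — SINGULAR.
  x = 2: f_y(2, y) = 4*y + 5; no integer root y with |y| ≤ 4.
  x = 3: f_y(3, y) = 6*y + 10; no integer root y with |y| ≤ 4.
  x = 4: f_y(4, y) = 8*y + 17; no integer root y with |y| ≤ 4.
Only singular point on the grid: (1, -1).
Classify: substitute x = 1 + u, y = -1 + v and expand: f = u**3 + u**2*v - u**2 + u*v**2 + v**2.
No constant or linear terms (consistent with a singular point). Quadratic part: -u**2 + v**2. Cubic part: u**3 + u**2*v + u*v**2.
The quadratic part v**2 - u**2 = (v − u)(v + u) splits into two distinct linear factors, so there are two distinct tangent lines y − -1 = ±(x − 1) — this is a node (ordinary double point).
Classification: node.


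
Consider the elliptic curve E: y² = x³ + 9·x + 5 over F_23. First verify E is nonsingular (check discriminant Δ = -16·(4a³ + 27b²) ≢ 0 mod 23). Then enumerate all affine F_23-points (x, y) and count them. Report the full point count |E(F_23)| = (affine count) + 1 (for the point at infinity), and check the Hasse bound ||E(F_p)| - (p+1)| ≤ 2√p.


Affine points = {(2, 10), (2, 13), (3, 6), (3, 17), (4, 6), (4, 17), (11, 3), (11, 20), (12, 1), (12, 22), (14, 0), (16, 6), (16, 17), (21, 5), (21, 18), (22, 8), (22, 15)}; affine count = 17; |E(F_23)| = 18.

Discriminant check: Δ ∝ 4a³ + 27b² = 4·9³ + 27·5² = 4·729 + 27·25 ≡ 3 (mod 23). Nonzero ⇒ E is nonsingular.
For each x ∈ F_23, compute rhs = x³ + 9·x + 5 mod 23, then count y ∈ F_23 with y² ≡ rhs.
  x = 0: rhs = 5, matching y values: none (0 points).
  x = 1: rhs = 15, matching y values: none (0 points).
  x = 2: rhs = 8, matching y values: 10, 13 (2 points).
  x = 3: rhs = 13, matching y values: 6, 17 (2 points).
  x = 4: rhs = 13, matching y values: 6, 17 (2 points).
  x = 5: rhs = 14, matching y values: none (0 points).
  x = 6: rhs = 22, matching y values: none (0 points).
  x = 7: rhs = 20, matching y values: none (0 points).
  x = 8: rhs = 14, matching y values: none (0 points).
  x = 9: rhs = 10, matching y values: none (0 points).
  x = 10: rhs = 14, matching y values: none (0 points).
  x = 11: rhs = 9, matching y values: 3, 20 (2 points).
  x = 12: rhs = 1, matching y values: 1, 22 (2 points).
  x = 13: rhs = 19, matching y values: none (0 points).
  x = 14: rhs = 0, matching y values: 0 (1 points).
  x = 15: rhs = 19, matching y values: none (0 points).
  x = 16: rhs = 13, matching y values: 6, 17 (2 points).
  x = 17: rhs = 11, matching y values: none (0 points).
  x = 18: rhs = 19, matching y values: none (0 points).
  x = 19: rhs = 20, matching y values: none (0 points).
  x = 20: rhs = 20, matching y values: none (0 points).
  x = 21: rhs = 2, matching y values: 5, 18 (2 points).
  x = 22: rhs = 18, matching y values: 8, 15 (2 points).
Total affine count: 17.
Full point count |E(F_23)| = 17 + 1 = 18.
Hasse bound: |18 − (23+1)| = |-6| = 6 ≤ 2√23 ≈ 9.5917 ✓.


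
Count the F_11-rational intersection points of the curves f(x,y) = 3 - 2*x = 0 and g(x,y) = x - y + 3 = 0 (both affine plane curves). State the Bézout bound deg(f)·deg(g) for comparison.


Common zeros: {(7, 10)}; count = 1; Bézout bound = 1.

deg(f) = 1, deg(g) = 1, so Bézout bound = 1.
Scan x ∈ F_11. For each x, list the y ∈ F_11 with f(x, y) ≡ 0 and those with g(x, y) ≡ 0 (mod 11); the common zeros in that column are the intersection.
  x = 0: f ≡ 0 at y ∈ ∅; g ≡ 0 at y ∈ {3}; common: ∅.
  x = 1: f ≡ 0 at y ∈ ∅; g ≡ 0 at y ∈ {4}; common: ∅.
  x = 2: f ≡ 0 at y ∈ ∅; g ≡ 0 at y ∈ {5}; common: ∅.
  x = 3: f ≡ 0 at y ∈ ∅; g ≡ 0 at y ∈ {6}; common: ∅.
  x = 4: f ≡ 0 at y ∈ ∅; g ≡ 0 at y ∈ {7}; common: ∅.
  x = 5: f ≡ 0 at y ∈ ∅; g ≡ 0 at y ∈ {8}; common: ∅.
  x = 6: f ≡ 0 at y ∈ ∅; g ≡ 0 at y ∈ {9}; common: ∅.
  x = 7: f ≡ 0 at y ∈ {0, 1, 2, 3, 4, 5, 6, 7, 8, 9, 10}; g ≡ 0 at y ∈ {10}; common: {10}.
  x = 8: f ≡ 0 at y ∈ ∅; g ≡ 0 at y ∈ {0}; common: ∅.
  x = 9: f ≡ 0 at y ∈ ∅; g ≡ 0 at y ∈ {1}; common: ∅.
  x = 10: f ≡ 0 at y ∈ ∅; g ≡ 0 at y ∈ {2}; common: ∅.
Collecting: common zeros = {(7, 10)}, so the count is 1.
Comparison with the Bézout bound: 1 ≤ 1 = deg(f)·deg(g), as expected for curves with no common component (the bound is attained).


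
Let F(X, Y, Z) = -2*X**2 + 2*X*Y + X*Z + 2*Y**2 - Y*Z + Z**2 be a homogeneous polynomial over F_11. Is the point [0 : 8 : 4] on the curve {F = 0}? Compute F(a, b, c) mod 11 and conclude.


F(0,8,4) ≡ 2 (mod 11); P is NOT on the curve.

Evaluate F(0, 8, 4) term-by-term (mod 11).
  -2*X**2 ↦ -2·0·1·1 = 0
  2*X*Y ↦ 2·0·8·1 = 0
  X*Z ↦ 1·0·1·4 = 0
  2*Y**2 ↦ 2·1·64·1 = 128
  -Y*Z ↦ -1·1·8·4 = -32
  Z**2 ↦ 1·1·1·16 = 16
Sum: F(0, 8, 4) = (0) + (0) + (0) + (128) + (-32) + (16) = 112.
Reducing mod 11: 112 ≡ 2 (mod 11).
Since F(a, b, c) ≡ 2 ≠ 0 (mod 11), P does NOT lie on the curve.


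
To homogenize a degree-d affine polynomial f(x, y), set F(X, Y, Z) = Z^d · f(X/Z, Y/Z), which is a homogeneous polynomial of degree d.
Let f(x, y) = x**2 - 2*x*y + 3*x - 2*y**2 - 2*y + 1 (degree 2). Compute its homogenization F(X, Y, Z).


F(X, Y, Z) = X**2 - 2*X*Y + 3*X*Z - 2*Y**2 - 2*Y*Z + Z**2

deg(f) = 2.
Substitute x = X/Z, y = Y/Z into f, then multiply by Z^2.
  monomial 1·x^2·y^0 ↦ 1·X^2·Y^0·Z^0.
  monomial -2·x^1·y^1 ↦ -2·X^1·Y^1·Z^0.
  monomial 3·x^1·y^0 ↦ 3·X^1·Y^0·Z^1.
  monomial -2·x^0·y^2 ↦ -2·X^0·Y^2·Z^0.
  monomial -2·x^0·y^1 ↦ -2·X^0·Y^1·Z^1.
  monomial 1·x^0·y^0 ↦ 1·X^0·Y^0·Z^2.
Collecting: F(X, Y, Z) = X**2 - 2*X*Y + 3*X*Z - 2*Y**2 - 2*Y*Z + Z**2.


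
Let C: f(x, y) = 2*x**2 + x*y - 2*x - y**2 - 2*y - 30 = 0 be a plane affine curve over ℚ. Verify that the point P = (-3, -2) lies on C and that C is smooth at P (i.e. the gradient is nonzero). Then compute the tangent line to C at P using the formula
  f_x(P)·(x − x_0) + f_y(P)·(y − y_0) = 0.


Tangent line at P: -16*x - y - 50 = 0.

Step 1: f(-3, -2) = 0, so P lies on C.
Step 2: partial derivatives
  f_x(x, y) = 4*x + y - 2, f_y(x, y) = x - 2*y - 2.
  f_x(P) = -16, f_y(P) = -1 (gradient nonzero, so P is smooth).
Step 3: tangent line at P: -16·(x − -3) + -1·(y − -2) = 0.
Expanding: -16*x - y - 50 = 0.


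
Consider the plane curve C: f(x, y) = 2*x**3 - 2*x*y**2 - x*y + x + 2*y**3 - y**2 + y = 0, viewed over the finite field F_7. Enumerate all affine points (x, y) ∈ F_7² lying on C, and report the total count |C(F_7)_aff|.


Affine F_7-points: {(0, 0), (0, 2), (1, 2), (2, 1), (3, 3), (5, 5), (6, 2)}; count = 7.

For each of the 49 pairs (x, y) ∈ F_7², evaluate f(x, y) mod 7. Record the zeros.
  x = 0: [0↦0, 1↦2, 2↦0, 3↦6, 4↦4, 5↦6, 6↦3]  zeros at y ∈ {0, 2}
  x = 1: [0↦3, 1↦2, 2↦0, 3↦2, 4↦6, 5↦3, 6↦5]  zeros at y ∈ {2}
  x = 2: [0↦4, 1↦0, 2↦5, 3↦3, 4↦6, 5↦5, 6↦5]  zeros at y ∈ {1}
  x = 3: [0↦1, 1↦1, 2↦6, 3↦0, 4↦2, 5↦3, 6↦1]  zeros at y ∈ {3}
  x = 4: [0↦6, 1↦3, 2↦1, 3↦5, 4↦6, 5↦2, 6↦5]  zeros at y ∈ ∅
  x = 5: [0↦3, 1↦4, 2↦2, 3↦2, 4↦2, 5↦0, 6↦1]  zeros at y ∈ {5}
  x = 6: [0↦4, 1↦2, 2↦0, 3↦3, 4↦2, 5↦2, 6↦1]  zeros at y ∈ {2}
Collecting zeros: affine points = {(0, 0), (0, 2), (1, 2), (2, 1), (3, 3), (5, 5), (6, 2)}.
Total count |C(F_7)_aff| = 7.


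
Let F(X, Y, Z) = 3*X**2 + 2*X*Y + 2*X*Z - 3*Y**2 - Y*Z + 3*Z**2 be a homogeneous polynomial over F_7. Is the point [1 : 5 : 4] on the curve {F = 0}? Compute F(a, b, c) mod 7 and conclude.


F(1,5,4) ≡ 2 (mod 7); P is NOT on the curve.

Evaluate F(1, 5, 4) term-by-term (mod 7).
  3*X**2 ↦ 3·1·1·1 = 3
  2*X*Y ↦ 2·1·5·1 = 10
  2*X*Z ↦ 2·1·1·4 = 8
  -3*Y**2 ↦ -3·1·25·1 = -75
  -Y*Z ↦ -1·1·5·4 = -20
  3*Z**2 ↦ 3·1·1·16 = 48
Sum: F(1, 5, 4) = (3) + (10) + (8) + (-75) + (-20) + (48) = -26.
Reducing mod 7: -26 ≡ 2 (mod 7).
Since F(a, b, c) ≡ 2 ≠ 0 (mod 7), P does NOT lie on the curve.


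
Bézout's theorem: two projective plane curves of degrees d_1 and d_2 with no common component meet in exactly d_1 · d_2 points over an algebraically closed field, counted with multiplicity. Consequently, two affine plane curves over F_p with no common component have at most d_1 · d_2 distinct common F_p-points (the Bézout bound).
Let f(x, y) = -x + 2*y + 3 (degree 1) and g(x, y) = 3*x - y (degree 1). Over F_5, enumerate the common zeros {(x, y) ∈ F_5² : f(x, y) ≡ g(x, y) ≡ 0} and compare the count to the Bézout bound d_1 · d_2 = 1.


Common zeros: ∅; count = 0; Bézout bound = 1.

deg(f) = 1, deg(g) = 1, so Bézout bound = 1.
Scan x ∈ F_5. For each x, list the y ∈ F_5 with f(x, y) ≡ 0 and those with g(x, y) ≡ 0 (mod 5); the common zeros in that column are the intersection.
  x = 0: f ≡ 0 at y ∈ {1}; g ≡ 0 at y ∈ {0}; common: ∅.
  x = 1: f ≡ 0 at y ∈ {4}; g ≡ 0 at y ∈ {3}; common: ∅.
  x = 2: f ≡ 0 at y ∈ {2}; g ≡ 0 at y ∈ {1}; common: ∅.
  x = 3: f ≡ 0 at y ∈ {0}; g ≡ 0 at y ∈ {4}; common: ∅.
  x = 4: f ≡ 0 at y ∈ {3}; g ≡ 0 at y ∈ {2}; common: ∅.
Collecting: common zeros = ∅, so the count is 0.
Comparison with the Bézout bound: 0 ≤ 1 = deg(f)·deg(g), as expected for curves with no common component (the affine F_5-count falls short of the bound because intersections may lie at infinity, over extension fields, or carry multiplicity).


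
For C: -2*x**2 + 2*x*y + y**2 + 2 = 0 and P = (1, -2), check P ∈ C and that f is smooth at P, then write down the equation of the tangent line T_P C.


Tangent line at P: -8*x - 2*y + 4 = 0.

Step 1: f(1, -2) = 0, so P lies on C.
Step 2: partial derivatives
  f_x(x, y) = -4*x + 2*y, f_y(x, y) = 2*x + 2*y.
  f_x(P) = -8, f_y(P) = -2 (gradient nonzero, so P is smooth).
Step 3: tangent line at P: -8·(x − 1) + -2·(y − -2) = 0.
Expanding: -8*x - 2*y + 4 = 0.


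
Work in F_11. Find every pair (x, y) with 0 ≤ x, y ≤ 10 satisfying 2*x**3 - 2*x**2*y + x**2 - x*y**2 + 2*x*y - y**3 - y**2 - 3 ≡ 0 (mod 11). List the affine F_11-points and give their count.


Affine F_11-points: {(1, 0), (1, 9), (2, 2), (4, 4), (6, 6), (8, 4)}; count = 6.

For each of the 121 pairs (x, y) ∈ F_11², evaluate f(x, y) mod 11. Record the zeros.
  x = 0: [0↦8, 1↦6, 2↦7, 3↦5, 4↦5, 5↦1, 6↦9, 7↦1, 8↦4, 9↦1, 10↦8]  zeros at y ∈ ∅
  x = 1: [0↦0, 1↦8, 2↦6, 3↦10, 4↦3, 5↦1, 6↦9, 7↦10, 8↦9, 9↦0, 10↦10]  zeros at y ∈ {0, 9}
  x = 2: [0↦6, 1↦9, 2↦0, 3↦6, 4↦10, 5↦6, 6↦10, 7↦5, 8↦7, 9↦10, 10↦8]  zeros at y ∈ {2}
  x = 3: [0↦5, 1↦10, 2↦1, 3↦5, 4↦5, 5↦6, 6↦2, 7↦9, 8↦10, 9↦10, 10↦3]  zeros at y ∈ ∅
  x = 4: [0↦9, 1↦1, 2↦10, 3↦8, 4↦0, 5↦2, 6↦8, 7↦1, 8↦8, 9↦1, 10↦7]  zeros at y ∈ {4}
  x = 5: [0↦8, 1↦5, 2↦6, 3↦5, 4↦7, 5↦6, 6↦7, 7↦4, 8↦2, 9↦6, 10↦10]  zeros at y ∈ ∅
  x = 6: [0↦3, 1↦1, 2↦1, 3↦8, 4↦5, 5↦8, 6↦0, 7↦8, 8↦4, 9↦4, 10↦2]  zeros at y ∈ {6}
  x = 7: [0↦6, 1↦1, 2↦7, 3↦7, 4↦6, 5↦9, 6↦10, 7↦3, 8↦4, 9↦7, 10↦6]  zeros at y ∈ ∅
  x = 8: [0↦7, 1↦6, 2↦3, 3↦3, 4↦0, 5↦10, 6↦5, 7↦1, 8↦3, 9↦5, 10↦1]  zeros at y ∈ {4}
  x = 9: [0↦7, 1↦6, 2↦1, 3↦8, 4↦10, 5↦1, 6↦8, 7↦3, 8↦2, 9↦10, 10↦10]  zeros at y ∈ ∅
  x = 10: [0↦7, 1↦2, 2↦2, 3↦1, 4↦4, 5↦5, 6↦9, 7↦10, 8↦2, 9↦1, 10↦1]  zeros at y ∈ ∅
Collecting zeros: affine points = {(1, 0), (1, 9), (2, 2), (4, 4), (6, 6), (8, 4)}.
Total count |C(F_11)_aff| = 6.


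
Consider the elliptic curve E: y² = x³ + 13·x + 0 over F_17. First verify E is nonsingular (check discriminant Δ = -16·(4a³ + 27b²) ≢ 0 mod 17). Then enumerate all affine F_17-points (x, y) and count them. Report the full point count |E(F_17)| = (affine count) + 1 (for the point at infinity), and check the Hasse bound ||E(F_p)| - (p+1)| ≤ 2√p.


Affine points = {(0, 0), (2, 0), (3, 7), (3, 10), (7, 3), (7, 14), (8, 2), (8, 15), (9, 8), (9, 9), (10, 5), (10, 12), (14, 6), (14, 11), (15, 0)}; affine count = 15; |E(F_17)| = 16.

Discriminant check: Δ ∝ 4a³ + 27b² = 4·13³ + 27·0² = 4·2197 + 27·0 ≡ 16 (mod 17). Nonzero ⇒ E is nonsingular.
For each x ∈ F_17, compute rhs = x³ + 13·x + 0 mod 17, then count y ∈ F_17 with y² ≡ rhs.
  x = 0: rhs = 0, matching y values: 0 (1 points).
  x = 1: rhs = 14, matching y values: none (0 points).
  x = 2: rhs = 0, matching y values: 0 (1 points).
  x = 3: rhs = 15, matching y values: 7, 10 (2 points).
  x = 4: rhs = 14, matching y values: none (0 points).
  x = 5: rhs = 3, matching y values: none (0 points).
  x = 6: rhs = 5, matching y values: none (0 points).
  x = 7: rhs = 9, matching y values: 3, 14 (2 points).
  x = 8: rhs = 4, matching y values: 2, 15 (2 points).
  x = 9: rhs = 13, matching y values: 8, 9 (2 points).
  x = 10: rhs = 8, matching y values: 5, 12 (2 points).
  x = 11: rhs = 12, matching y values: none (0 points).
  x = 12: rhs = 14, matching y values: none (0 points).
  x = 13: rhs = 3, matching y values: none (0 points).
  x = 14: rhs = 2, matching y values: 6, 11 (2 points).
  x = 15: rhs = 0, matching y values: 0 (1 points).
  x = 16: rhs = 3, matching y values: none (0 points).
Total affine count: 15.
Full point count |E(F_17)| = 15 + 1 = 16.
Hasse bound: |16 − (17+1)| = |-2| = 2 ≤ 2√17 ≈ 8.2462 ✓.


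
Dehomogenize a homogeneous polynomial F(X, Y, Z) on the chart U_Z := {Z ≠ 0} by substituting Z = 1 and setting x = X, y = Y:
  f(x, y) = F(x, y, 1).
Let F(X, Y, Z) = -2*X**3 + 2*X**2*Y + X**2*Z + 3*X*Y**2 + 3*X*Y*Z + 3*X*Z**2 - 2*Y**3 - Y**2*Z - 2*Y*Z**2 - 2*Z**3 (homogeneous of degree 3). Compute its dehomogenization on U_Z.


f(x, y) = -2*x**3 + 2*x**2*y + x**2 + 3*x*y**2 + 3*x*y + 3*x - 2*y**3 - y**2 - 2*y - 2

On U_Z we set Z = 1. Each monomial c·X^i·Y^j·Z^k in F becomes c·x^i·y^j·1^k = c·x^i·y^j.
Substituting Z = 1: F(X, Y, 1) = -2*x**3 + 2*x**2*y + x**2 + 3*x*y**2 + 3*x*y + 3*x - 2*y**3 - y**2 - 2*y - 2.
Note: deg(f) ≤ deg(F) = 3; strict inequality happens when F is divisible by Z (lost terms).


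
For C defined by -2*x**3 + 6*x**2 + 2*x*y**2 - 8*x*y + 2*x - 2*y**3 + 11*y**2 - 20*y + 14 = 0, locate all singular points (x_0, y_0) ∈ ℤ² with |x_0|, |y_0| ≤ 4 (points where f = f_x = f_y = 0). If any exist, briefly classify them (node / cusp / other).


Singular points: {(1, 2)}; classification: cusp.

Compute partial derivatives:
  f_x = -6*x**2 + 12*x + 2*y**2 - 8*y + 2.
  f_y = 4*x*y - 8*x - 6*y**2 + 22*y - 20.
Scan x_0 ∈ {−4, ..., 4}. For each x_0, f_y(x_0, y) is a polynomial in y; find its integer roots y ∈ {−4, ..., 4}, then test f_x and f at those candidates.
  x = -4: f_y(-4, y) = -6*y**2 + 6*y + 12; vanishes at y ∈ {-1, 2}. (-4, -1): f_x = -132 ≠ 0; (-4, 2): f_x = -150 ≠ 0.
  x = -3: f_y(-3, y) = -6*y**2 + 10*y + 4; vanishes at y ∈ {2}. (-3, 2): f_x = -96 ≠ 0.
  x = -2: f_y(-2, y) = -6*y**2 + 14*y - 4; vanishes at y ∈ {2}. (-2, 2): f_x = -54 ≠ 0.
  x = -1: f_y(-1, y) = -6*y**2 + 18*y - 12; vanishes at y ∈ {1, 2}. (-1, 1): f_x = -22 ≠ 0; (-1, 2): f_x = -24 ≠ 0.
  x = 0: f_y(0, y) = -6*y**2 + 22*y - 20; vanishes at y ∈ {2}. (0, 2): f_x = -6 ≠ 0.
  x = 1: f_y(1, y) = -6*y**2 + 26*y - 28; vanishes at y ∈ {2}. (1, 2): f_x = 0, f = 0 — SINGULAR.
  x = 2: f_y(2, y) = -6*y**2 + 30*y - 36; vanishes at y ∈ {2, 3}. (2, 2): f_x = -6 ≠ 0; (2, 3): f_x = -4 ≠ 0.
  x = 3: f_y(3, y) = -6*y**2 + 34*y - 44; vanishes at y ∈ {2}. (3, 2): f_x = -24 ≠ 0.
  x = 4: f_y(4, y) = -6*y**2 + 38*y - 52; vanishes at y ∈ {2}. (4, 2): f_x = -54 ≠ 0.
Only singular point on the grid: (1, 2).
Classify: substitute x = 1 + u, y = 2 + v and expand: f = -2*u**3 + 2*u*v**2 - 2*v**3 + v**2.
No constant or linear terms (consistent with a singular point). Quadratic part: v**2. Cubic part: -2*u**3 + 2*u*v**2 - 2*v**3.
The quadratic part v**2 is a perfect square, so there is a single (double) tangent line v = 0, i.e. y = 2. Restricting the cubic part to that line (v = 0) leaves -2*u**3 ≠ 0, so f is not divisible by v and the branch is v² ≈ 2*u**3 to lowest order — this is a cusp.
Classification: cusp.


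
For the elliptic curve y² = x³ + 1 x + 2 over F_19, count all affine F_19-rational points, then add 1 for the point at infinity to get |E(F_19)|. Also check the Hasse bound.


Affine points = {(1, 2), (1, 17), (8, 3), (8, 16), (10, 9), (10, 10), (14, 9), (14, 10), (17, 7), (17, 12), (18, 0)}; affine count = 11; |E(F_19)| = 12.

Discriminant check: Δ ∝ 4a³ + 27b² = 4·1³ + 27·2² = 4·1 + 27·4 ≡ 17 (mod 19). Nonzero ⇒ E is nonsingular.
For each x ∈ F_19, compute rhs = x³ + 1·x + 2 mod 19, then count y ∈ F_19 with y² ≡ rhs.
  x = 0: rhs = 2, matching y values: none (0 points).
  x = 1: rhs = 4, matching y values: 2, 17 (2 points).
  x = 2: rhs = 12, matching y values: none (0 points).
  x = 3: rhs = 13, matching y values: none (0 points).
  x = 4: rhs = 13, matching y values: none (0 points).
  x = 5: rhs = 18, matching y values: none (0 points).
  x = 6: rhs = 15, matching y values: none (0 points).
  x = 7: rhs = 10, matching y values: none (0 points).
  x = 8: rhs = 9, matching y values: 3, 16 (2 points).
  x = 9: rhs = 18, matching y values: none (0 points).
  x = 10: rhs = 5, matching y values: 9, 10 (2 points).
  x = 11: rhs = 14, matching y values: none (0 points).
  x = 12: rhs = 13, matching y values: none (0 points).
  x = 13: rhs = 8, matching y values: none (0 points).
  x = 14: rhs = 5, matching y values: 9, 10 (2 points).
  x = 15: rhs = 10, matching y values: none (0 points).
  x = 16: rhs = 10, matching y values: none (0 points).
  x = 17: rhs = 11, matching y values: 7, 12 (2 points).
  x = 18: rhs = 0, matching y values: 0 (1 points).
Total affine count: 11.
Full point count |E(F_19)| = 11 + 1 = 12.
Hasse bound: |12 − (19+1)| = |-8| = 8 ≤ 2√19 ≈ 8.7178 ✓.


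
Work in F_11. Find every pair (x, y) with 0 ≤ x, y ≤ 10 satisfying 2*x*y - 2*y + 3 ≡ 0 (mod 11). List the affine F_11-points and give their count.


Affine F_11-points: {(0, 7), (2, 4), (3, 2), (4, 5), (5, 1), (6, 3), (7, 8), (8, 10), (9, 6), (10, 9)}; count = 10.

For each of the 121 pairs (x, y) ∈ F_11², evaluate f(x, y) mod 11. Record the zeros.
  x = 0: [0↦3, 1↦1, 2↦10, 3↦8, 4↦6, 5↦4, 6↦2, 7↦0, 8↦9, 9↦7, 10↦5]  zeros at y ∈ {7}
  x = 1: [0↦3, 1↦3, 2↦3, 3↦3, 4↦3, 5↦3, 6↦3, 7↦3, 8↦3, 9↦3, 10↦3]  zeros at y ∈ ∅
  x = 2: [0↦3, 1↦5, 2↦7, 3↦9, 4↦0, 5↦2, 6↦4, 7↦6, 8↦8, 9↦10, 10↦1]  zeros at y ∈ {4}
  x = 3: [0↦3, 1↦7, 2↦0, 3↦4, 4↦8, 5↦1, 6↦5, 7↦9, 8↦2, 9↦6, 10↦10]  zeros at y ∈ {2}
  x = 4: [0↦3, 1↦9, 2↦4, 3↦10, 4↦5, 5↦0, 6↦6, 7↦1, 8↦7, 9↦2, 10↦8]  zeros at y ∈ {5}
  x = 5: [0↦3, 1↦0, 2↦8, 3↦5, 4↦2, 5↦10, 6↦7, 7↦4, 8↦1, 9↦9, 10↦6]  zeros at y ∈ {1}
  x = 6: [0↦3, 1↦2, 2↦1, 3↦0, 4↦10, 5↦9, 6↦8, 7↦7, 8↦6, 9↦5, 10↦4]  zeros at y ∈ {3}
  x = 7: [0↦3, 1↦4, 2↦5, 3↦6, 4↦7, 5↦8, 6↦9, 7↦10, 8↦0, 9↦1, 10↦2]  zeros at y ∈ {8}
  x = 8: [0↦3, 1↦6, 2↦9, 3↦1, 4↦4, 5↦7, 6↦10, 7↦2, 8↦5, 9↦8, 10↦0]  zeros at y ∈ {10}
  x = 9: [0↦3, 1↦8, 2↦2, 3↦7, 4↦1, 5↦6, 6↦0, 7↦5, 8↦10, 9↦4, 10↦9]  zeros at y ∈ {6}
  x = 10: [0↦3, 1↦10, 2↦6, 3↦2, 4↦9, 5↦5, 6↦1, 7↦8, 8↦4, 9↦0, 10↦7]  zeros at y ∈ {9}
Collecting zeros: affine points = {(0, 7), (2, 4), (3, 2), (4, 5), (5, 1), (6, 3), (7, 8), (8, 10), (9, 6), (10, 9)}.
Total count |C(F_11)_aff| = 10.


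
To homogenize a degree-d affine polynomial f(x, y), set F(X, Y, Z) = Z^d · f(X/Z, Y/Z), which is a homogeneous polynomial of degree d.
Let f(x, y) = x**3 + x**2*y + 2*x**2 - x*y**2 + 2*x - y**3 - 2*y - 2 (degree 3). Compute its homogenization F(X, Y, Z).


F(X, Y, Z) = X**3 + X**2*Y + 2*X**2*Z - X*Y**2 + 2*X*Z**2 - Y**3 - 2*Y*Z**2 - 2*Z**3

deg(f) = 3.
Substitute x = X/Z, y = Y/Z into f, then multiply by Z^3.
  monomial 1·x^3·y^0 ↦ 1·X^3·Y^0·Z^0.
  monomial 1·x^2·y^1 ↦ 1·X^2·Y^1·Z^0.
  monomial 2·x^2·y^0 ↦ 2·X^2·Y^0·Z^1.
  monomial -1·x^1·y^2 ↦ -1·X^1·Y^2·Z^0.
  monomial 2·x^1·y^0 ↦ 2·X^1·Y^0·Z^2.
  monomial -1·x^0·y^3 ↦ -1·X^0·Y^3·Z^0.
  monomial -2·x^0·y^1 ↦ -2·X^0·Y^1·Z^2.
  monomial -2·x^0·y^0 ↦ -2·X^0·Y^0·Z^3.
Collecting: F(X, Y, Z) = X**3 + X**2*Y + 2*X**2*Z - X*Y**2 + 2*X*Z**2 - Y**3 - 2*Y*Z**2 - 2*Z**3.


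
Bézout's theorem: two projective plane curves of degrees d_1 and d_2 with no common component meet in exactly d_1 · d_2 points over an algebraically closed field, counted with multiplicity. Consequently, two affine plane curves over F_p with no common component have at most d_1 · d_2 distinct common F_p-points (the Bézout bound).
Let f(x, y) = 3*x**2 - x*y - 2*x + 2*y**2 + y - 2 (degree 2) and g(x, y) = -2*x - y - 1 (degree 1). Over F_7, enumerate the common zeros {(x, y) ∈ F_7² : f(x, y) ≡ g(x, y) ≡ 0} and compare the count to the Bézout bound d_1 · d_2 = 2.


Common zeros: {(6, 1)}; count = 1; Bézout bound = 2.

deg(f) = 2, deg(g) = 1, so Bézout bound = 2.
Scan x ∈ F_7. For each x, list the y ∈ F_7 with f(x, y) ≡ 0 and those with g(x, y) ≡ 0 (mod 7); the common zeros in that column are the intersection.
  x = 0: f ≡ 0 at y ∈ ∅; g ≡ 0 at y ∈ {6}; common: ∅.
  x = 1: f ≡ 0 at y ∈ {2, 5}; g ≡ 0 at y ∈ {4}; common: ∅.
  x = 2: f ≡ 0 at y ∈ {1, 3}; g ≡ 0 at y ∈ {2}; common: ∅.
  x = 3: f ≡ 0 at y ∈ ∅; g ≡ 0 at y ∈ {0}; common: ∅.
  x = 4: f ≡ 0 at y ∈ ∅; g ≡ 0 at y ∈ {5}; common: ∅.
  x = 5: f ≡ 0 at y ∈ {0, 2}; g ≡ 0 at y ∈ {3}; common: ∅.
  x = 6: f ≡ 0 at y ∈ {1, 5}; g ≡ 0 at y ∈ {1}; common: {1}.
Collecting: common zeros = {(6, 1)}, so the count is 1.
Comparison with the Bézout bound: 1 ≤ 2 = deg(f)·deg(g), as expected for curves with no common component (the affine F_7-count falls short of the bound because intersections may lie at infinity, over extension fields, or carry multiplicity).


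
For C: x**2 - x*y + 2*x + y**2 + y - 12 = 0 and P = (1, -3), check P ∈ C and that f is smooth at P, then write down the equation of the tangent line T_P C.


Tangent line at P: 7*x - 6*y - 25 = 0.

Step 1: f(1, -3) = 0, so P lies on C.
Step 2: partial derivatives
  f_x(x, y) = 2*x - y + 2, f_y(x, y) = -x + 2*y + 1.
  f_x(P) = 7, f_y(P) = -6 (gradient nonzero, so P is smooth).
Step 3: tangent line at P: 7·(x − 1) + -6·(y − -3) = 0.
Expanding: 7*x - 6*y - 25 = 0.


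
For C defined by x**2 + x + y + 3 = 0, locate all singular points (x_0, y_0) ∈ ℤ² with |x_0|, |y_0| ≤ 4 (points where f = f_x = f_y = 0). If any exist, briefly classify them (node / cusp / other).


No singular points in the scanned grid; C is smooth there.

Compute partial derivatives:
  f_x = 2*x + 1.
  f_y = 1.
f_y = 1 is a nonzero constant, so f_y never vanishes: no point (x, y) can satisfy f = f_x = f_y = 0. In particular no (x, y) ∈ {−4, ..., 4}² is singular; the curve is smooth.


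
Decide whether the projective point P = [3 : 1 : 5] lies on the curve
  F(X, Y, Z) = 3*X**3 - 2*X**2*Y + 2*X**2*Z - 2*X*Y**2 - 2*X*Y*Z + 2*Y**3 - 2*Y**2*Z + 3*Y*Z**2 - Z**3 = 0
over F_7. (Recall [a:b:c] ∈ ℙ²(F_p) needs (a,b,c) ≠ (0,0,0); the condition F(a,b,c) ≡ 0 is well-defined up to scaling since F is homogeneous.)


F(3,1,5) ≡ 3 (mod 7); P is NOT on the curve.

Evaluate F(3, 1, 5) term-by-term (mod 7).
  3*X**3 ↦ 3·27·1·1 = 81
  -2*X**2*Y ↦ -2·9·1·1 = -18
  2*X**2*Z ↦ 2·9·1·5 = 90
  -2*X*Y**2 ↦ -2·3·1·1 = -6
  -2*X*Y*Z ↦ -2·3·1·5 = -30
  2*Y**3 ↦ 2·1·1·1 = 2
  -2*Y**2*Z ↦ -2·1·1·5 = -10
  3*Y*Z**2 ↦ 3·1·1·25 = 75
  -Z**3 ↦ -1·1·1·125 = -125
Sum: F(3, 1, 5) = (81) + (-18) + (90) + (-6) + (-30) + (2) + (-10) + (75) + (-125) = 59.
Reducing mod 7: 59 ≡ 3 (mod 7).
Since F(a, b, c) ≡ 3 ≠ 0 (mod 7), P does NOT lie on the curve.


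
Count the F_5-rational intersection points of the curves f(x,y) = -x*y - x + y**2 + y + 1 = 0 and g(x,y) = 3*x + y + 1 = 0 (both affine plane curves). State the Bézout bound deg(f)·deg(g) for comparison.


Common zeros: {(2, 3), (4, 2)}; count = 2; Bézout bound = 2.

deg(f) = 2, deg(g) = 1, so Bézout bound = 2.
Scan x ∈ F_5. For each x, list the y ∈ F_5 with f(x, y) ≡ 0 and those with g(x, y) ≡ 0 (mod 5); the common zeros in that column are the intersection.
  x = 0: f ≡ 0 at y ∈ ∅; g ≡ 0 at y ∈ {4}; common: ∅.
  x = 1: f ≡ 0 at y ∈ {0}; g ≡ 0 at y ∈ {1}; common: ∅.
  x = 2: f ≡ 0 at y ∈ {3}; g ≡ 0 at y ∈ {3}; common: {3}.
  x = 3: f ≡ 0 at y ∈ ∅; g ≡ 0 at y ∈ {0}; common: ∅.
  x = 4: f ≡ 0 at y ∈ {1, 2}; g ≡ 0 at y ∈ {2}; common: {2}.
Collecting: common zeros = {(2, 3), (4, 2)}, so the count is 2.
Comparison with the Bézout bound: 2 ≤ 2 = deg(f)·deg(g), as expected for curves with no common component (the bound is attained).


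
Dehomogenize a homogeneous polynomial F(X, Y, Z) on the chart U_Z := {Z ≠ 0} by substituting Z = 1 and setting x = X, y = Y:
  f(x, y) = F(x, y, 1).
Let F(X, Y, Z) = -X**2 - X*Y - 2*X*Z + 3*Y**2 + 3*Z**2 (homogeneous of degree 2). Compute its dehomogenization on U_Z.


f(x, y) = -x**2 - x*y - 2*x + 3*y**2 + 3

On U_Z we set Z = 1. Each monomial c·X^i·Y^j·Z^k in F becomes c·x^i·y^j·1^k = c·x^i·y^j.
Substituting Z = 1: F(X, Y, 1) = -x**2 - x*y - 2*x + 3*y**2 + 3.
Note: deg(f) ≤ deg(F) = 2; strict inequality happens when F is divisible by Z (lost terms).


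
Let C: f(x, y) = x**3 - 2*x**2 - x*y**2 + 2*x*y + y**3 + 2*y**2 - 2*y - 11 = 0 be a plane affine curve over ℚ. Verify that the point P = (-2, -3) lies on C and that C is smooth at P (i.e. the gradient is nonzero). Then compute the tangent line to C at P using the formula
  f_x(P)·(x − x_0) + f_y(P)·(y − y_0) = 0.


Tangent line at P: 5*x - 3*y + 1 = 0.

Step 1: f(-2, -3) = 0, so P lies on C.
Step 2: partial derivatives
  f_x(x, y) = 3*x**2 - 4*x - y**2 + 2*y, f_y(x, y) = -2*x*y + 2*x + 3*y**2 + 4*y - 2.
  f_x(P) = 5, f_y(P) = -3 (gradient nonzero, so P is smooth).
Step 3: tangent line at P: 5·(x − -2) + -3·(y − -3) = 0.
Expanding: 5*x - 3*y + 1 = 0.


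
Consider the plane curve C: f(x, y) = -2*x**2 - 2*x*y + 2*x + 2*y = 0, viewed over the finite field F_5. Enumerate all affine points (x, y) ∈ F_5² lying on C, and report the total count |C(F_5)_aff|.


Affine F_5-points: {(0, 0), (1, 0), (1, 1), (1, 2), (1, 3), (1, 4), (2, 3), (3, 2), (4, 1)}; count = 9.

For each of the 25 pairs (x, y) ∈ F_5², evaluate f(x, y) mod 5. Record the zeros.
  x = 0: [0↦0, 1↦2, 2↦4, 3↦1, 4↦3]  zeros at y ∈ {0}
  x = 1: [0↦0, 1↦0, 2↦0, 3↦0, 4↦0]  zeros at y ∈ {0, 1, 2, 3, 4}
  x = 2: [0↦1, 1↦4, 2↦2, 3↦0, 4↦3]  zeros at y ∈ {3}
  x = 3: [0↦3, 1↦4, 2↦0, 3↦1, 4↦2]  zeros at y ∈ {2}
  x = 4: [0↦1, 1↦0, 2↦4, 3↦3, 4↦2]  zeros at y ∈ {1}
Collecting zeros: affine points = {(0, 0), (1, 0), (1, 1), (1, 2), (1, 3), (1, 4), (2, 3), (3, 2), (4, 1)}.
Total count |C(F_5)_aff| = 9.


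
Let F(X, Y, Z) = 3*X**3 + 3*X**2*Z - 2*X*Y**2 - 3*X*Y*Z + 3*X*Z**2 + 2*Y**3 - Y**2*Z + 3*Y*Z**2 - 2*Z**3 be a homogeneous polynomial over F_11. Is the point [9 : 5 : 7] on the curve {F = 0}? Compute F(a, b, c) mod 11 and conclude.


F(9,5,7) ≡ 2 (mod 11); P is NOT on the curve.

Evaluate F(9, 5, 7) term-by-term (mod 11).
  3*X**3 ↦ 3·729·1·1 = 2187
  3*X**2*Z ↦ 3·81·1·7 = 1701
  -2*X*Y**2 ↦ -2·9·25·1 = -450
  -3*X*Y*Z ↦ -3·9·5·7 = -945
  3*X*Z**2 ↦ 3·9·1·49 = 1323
  2*Y**3 ↦ 2·1·125·1 = 250
  -Y**2*Z ↦ -1·1·25·7 = -175
  3*Y*Z**2 ↦ 3·1·5·49 = 735
  -2*Z**3 ↦ -2·1·1·343 = -686
Sum: F(9, 5, 7) = (2187) + (1701) + (-450) + (-945) + (1323) + (250) + (-175) + (735) + (-686) = 3940.
Reducing mod 11: 3940 ≡ 2 (mod 11).
Since F(a, b, c) ≡ 2 ≠ 0 (mod 11), P does NOT lie on the curve.


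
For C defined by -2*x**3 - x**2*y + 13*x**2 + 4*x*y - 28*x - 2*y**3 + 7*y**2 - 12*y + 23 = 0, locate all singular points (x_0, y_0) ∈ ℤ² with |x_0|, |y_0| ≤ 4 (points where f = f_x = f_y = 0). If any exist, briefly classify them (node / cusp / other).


Singular points: {(2, 1)}; classification: cusp.

Compute partial derivatives:
  f_x = -6*x**2 - 2*x*y + 26*x + 4*y - 28.
  f_y = -x**2 + 4*x - 6*y**2 + 14*y - 12.
Scan x_0 ∈ {−4, ..., 4}. For each x_0, f_y(x_0, y) is a polynomial in y; find its integer roots y ∈ {−4, ..., 4}, then test f_x and f at those candidates.
  x = -4: f_y(-4, y) = -6*y**2 + 14*y - 44; no integer root y with |y| ≤ 4.
  x = -3: f_y(-3, y) = -6*y**2 + 14*y - 33; no integer root y with |y| ≤ 4.
  x = -2: f_y(-2, y) = -6*y**2 + 14*y - 24; no integer root y with |y| ≤ 4.
  x = -1: f_y(-1, y) = -6*y**2 + 14*y - 17; no integer root y with |y| ≤ 4.
  x = 0: f_y(0, y) = -6*y**2 + 14*y - 12; no integer root y with |y| ≤ 4.
  x = 1: f_y(1, y) = -6*y**2 + 14*y - 9; no integer root y with |y| ≤ 4.
  x = 2: f_y(2, y) = -6*y**2 + 14*y - 8; vanishes at y ∈ {1}. (2, 1): f_x = 0, f = 0 — SINGULAR.
  x = 3: f_y(3, y) = -6*y**2 + 14*y - 9; no integer root y with |y| ≤ 4.
  x = 4: f_y(4, y) = -6*y**2 + 14*y - 12; no integer root y with |y| ≤ 4.
Only singular point on the grid: (2, 1).
Classify: substitute x = 2 + u, y = 1 + v and expand: f = -2*u**3 - u**2*v - 2*v**3 + v**2.
No constant or linear terms (consistent with a singular point). Quadratic part: v**2. Cubic part: -2*u**3 - u**2*v - 2*v**3.
The quadratic part v**2 is a perfect square, so there is a single (double) tangent line v = 0, i.e. y = 1. Restricting the cubic part to that line (v = 0) leaves -2*u**3 ≠ 0, so f is not divisible by v and the branch is v² ≈ 2*u**3 to lowest order — this is a cusp.
Classification: cusp.


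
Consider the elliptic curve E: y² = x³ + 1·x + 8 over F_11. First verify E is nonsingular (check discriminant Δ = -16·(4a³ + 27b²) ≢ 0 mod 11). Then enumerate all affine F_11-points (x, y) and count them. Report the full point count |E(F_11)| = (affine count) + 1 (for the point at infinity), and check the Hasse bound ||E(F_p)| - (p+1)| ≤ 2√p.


Affine points = {(3, 4), (3, 7), (8, 0), (9, 3), (9, 8)}; affine count = 5; |E(F_11)| = 6.

Discriminant check: Δ ∝ 4a³ + 27b² = 4·1³ + 27·8² = 4·1 + 27·64 ≡ 5 (mod 11). Nonzero ⇒ E is nonsingular.
For each x ∈ F_11, compute rhs = x³ + 1·x + 8 mod 11, then count y ∈ F_11 with y² ≡ rhs.
  x = 0: rhs = 8, matching y values: none (0 points).
  x = 1: rhs = 10, matching y values: none (0 points).
  x = 2: rhs = 7, matching y values: none (0 points).
  x = 3: rhs = 5, matching y values: 4, 7 (2 points).
  x = 4: rhs = 10, matching y values: none (0 points).
  x = 5: rhs = 6, matching y values: none (0 points).
  x = 6: rhs = 10, matching y values: none (0 points).
  x = 7: rhs = 6, matching y values: none (0 points).
  x = 8: rhs = 0, matching y values: 0 (1 points).
  x = 9: rhs = 9, matching y values: 3, 8 (2 points).
  x = 10: rhs = 6, matching y values: none (0 points).
Total affine count: 5.
Full point count |E(F_11)| = 5 + 1 = 6.
Hasse bound: |6 − (11+1)| = |-6| = 6 ≤ 2√11 ≈ 6.6332 ✓.
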